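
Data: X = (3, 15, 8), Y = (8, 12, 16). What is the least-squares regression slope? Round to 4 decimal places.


b = sum((xi-xbar)(yi-ybar)) / sum((xi-xbar)^2)
n = 3, xbar = 26/3 ≈ 8.666667, ybar = 36/3 = 12
Sxy = sum((xi-xbar)(yi-ybar)) = 20
Sxx = sum((xi-xbar)^2) = 218/3 ≈ 72.666667
b = Sxy / Sxx = 30/109 ≈ 0.275229

0.2752


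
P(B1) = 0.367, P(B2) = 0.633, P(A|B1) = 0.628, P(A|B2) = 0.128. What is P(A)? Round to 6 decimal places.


P(A) = P(A|B1)*P(B1) + P(A|B2)*P(B2)
P(A|B1)*P(B1) = 0.628 * 0.367 = 0.230476
P(A|B2)*P(B2) = 0.128 * 0.633 = 0.081024
P(A) = 0.230476 + 0.081024 = 0.3115

0.311500


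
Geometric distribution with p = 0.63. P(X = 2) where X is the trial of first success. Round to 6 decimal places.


P = (1-p)^(k-1) * p
(1-p)^(k-1) = 0.37^1 = 0.37
P = 0.37 * 0.63 = 0.2331

0.233100


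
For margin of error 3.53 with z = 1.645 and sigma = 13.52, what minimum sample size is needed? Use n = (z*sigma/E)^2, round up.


z*sigma/E = 1.645 * 13.52 / 3.53 = 55601/8825 ≈ 6.300397
(z*sigma/E)^2 ≈ 39.694997
round up: n = 40

40


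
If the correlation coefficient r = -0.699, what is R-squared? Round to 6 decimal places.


R^2 = r^2 = (-0.699)^2 = 0.488601

0.488601


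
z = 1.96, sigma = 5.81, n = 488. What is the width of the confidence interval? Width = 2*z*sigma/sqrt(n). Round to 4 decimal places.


width = 2*z*sigma/sqrt(n)
2*z*sigma = 2 * 1.96 * 5.81 = 22.7752
sqrt(488) ≈ 22.090722
width = 22.7752 / 22.090722 ≈ 1.030985

1.0310


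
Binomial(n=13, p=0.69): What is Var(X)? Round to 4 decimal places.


Var = n*p*(1-p) = 13 * 0.69 * 0.31 = 2.7807

2.7807


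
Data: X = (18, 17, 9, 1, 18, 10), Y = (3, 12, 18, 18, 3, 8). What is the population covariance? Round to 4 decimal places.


Cov = (1/n)*sum((xi-xbar)(yi-ybar))
n = 6, xbar = 73/6 ≈ 12.166667, ybar = 62/6 = 31/3 ≈ 10.333333
sum((xi-xbar)(yi-ybar)) = -547/3 ≈ -182.333333
Cov = -182.333333 / 6 = -547/18 ≈ -30.388889

-30.3889


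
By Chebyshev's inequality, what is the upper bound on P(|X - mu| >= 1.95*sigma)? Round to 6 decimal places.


P <= 1/k^2
k^2 = 1.95^2 = 3.8025
1/k^2 = 1 / 3.8025 = 400/1521 ≈ 0.26298488

0.262985


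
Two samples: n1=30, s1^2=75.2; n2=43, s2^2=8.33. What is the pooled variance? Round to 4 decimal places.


sp^2 = ((n1-1)*s1^2 + (n2-1)*s2^2)/(n1+n2-2)
(n1-1)*s1^2 = 29 * 75.2 = 2180.8
(n2-1)*s2^2 = 42 * 8.33 = 349.86
numerator = 2180.8 + 349.86 = 2530.66
n1+n2-2 = 71
sp^2 = 2530.66 / 71 = 126533/3550 ≈ 35.643099

35.6431


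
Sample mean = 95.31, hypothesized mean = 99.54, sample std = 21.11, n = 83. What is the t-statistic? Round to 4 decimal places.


t = (xbar - mu0) / (s/sqrt(n))
xbar - mu0 = 95.31 - 99.54 = -4.23
sqrt(83) ≈ 9.11043358
s/sqrt(n) = 21.11 / 9.11043358 ≈ 2.31712353
t = -4.23 / 2.31712353 ≈ -1.825539

-1.8255


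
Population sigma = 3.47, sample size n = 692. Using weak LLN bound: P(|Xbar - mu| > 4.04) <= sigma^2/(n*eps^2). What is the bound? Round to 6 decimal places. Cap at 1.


bound = min(1, sigma^2/(n*eps^2))
sigma^2 = 3.47^2 = 12.0409
n*eps^2 = 692 * 4.04^2 = 692 * 16.3216 = 11294.5472
sigma^2/(n*eps^2) = 12.0409 / 11294.5472 ≈ 0.00106608

0.001066


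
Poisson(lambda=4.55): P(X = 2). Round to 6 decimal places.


P = e^(-lam) * lam^k / k!
e^(-4.55) ≈ 0.01056720
lam^k = 4.55^2 = 20.7025
k! = 2! = 2
P = 0.01056720 * 20.7025 / 2 ≈ 0.109384

0.109384


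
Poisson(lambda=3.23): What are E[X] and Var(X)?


E[X] = Var(X) = lambda = 3.23

3.23, 3.23


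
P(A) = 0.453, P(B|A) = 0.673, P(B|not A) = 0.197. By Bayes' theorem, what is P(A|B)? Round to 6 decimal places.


P(A|B) = P(B|A)*P(A) / P(B), P(B) = P(B|A)*P(A) + P(B|not A)*P(not A)
P(B|A)*P(A) = 0.673 * 0.453 = 0.304869
P(B|not A)*P(not A) = 0.197 * 0.547 = 0.107759
P(B) = 0.304869 + 0.107759 = 0.412628
P(A|B) = 0.304869 / 0.412628 ≈ 0.73884710

0.738847


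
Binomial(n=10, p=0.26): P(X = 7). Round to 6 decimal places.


P = C(n,k) * p^k * (1-p)^(n-k)
C(10,7) = 120
p^k = 0.26^7 ≈ 0.00008031810
(1-p)^(n-k) = 0.74^3 = 0.405224
P = 120 * 0.00008031810 * 0.405224 ≈ 0.003906

0.003906


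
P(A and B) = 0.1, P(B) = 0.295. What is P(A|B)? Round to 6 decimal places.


P(A|B) = P(A and B) / P(B) = 0.1 / 0.295 = 20/59 ≈ 0.33898305

0.338983


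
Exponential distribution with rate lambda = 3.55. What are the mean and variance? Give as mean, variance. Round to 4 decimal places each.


mean = 1/lam, var = 1/lam^2
mean = 1 / 3.55 = 20/71 ≈ 0.281690
lam^2 = 3.55^2 = 12.6025
var = 1 / 12.6025 = 400/5041 ≈ 0.079349

0.2817, 0.0793


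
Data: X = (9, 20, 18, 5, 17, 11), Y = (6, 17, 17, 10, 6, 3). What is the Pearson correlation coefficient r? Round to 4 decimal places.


r = sum((xi-xbar)(yi-ybar)) / sqrt(sum((xi-xbar)^2) * sum((yi-ybar)^2))
n = 6, xbar = 80/6 = 40/3 ≈ 13.333333, ybar = 59/6 ≈ 9.833333
Sxy = sum((xi-xbar)(yi-ybar)) = 295/3 ≈ 98.333333
Sxx = sum((xi-xbar)^2) = 520/3 ≈ 173.333333
Syy = sum((yi-ybar)^2) = 1073/6 ≈ 178.833333
sqrt(Sxx*Syy) ≈ 176.061858
r = Sxy / sqrt(Sxx*Syy) = 98.333333 / 176.061858 ≈ 0.558516

0.5585


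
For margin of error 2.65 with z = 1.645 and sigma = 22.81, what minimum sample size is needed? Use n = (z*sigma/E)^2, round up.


z*sigma/E = 1.645 * 22.81 / 2.65 ≈ 14.159415
(z*sigma/E)^2 ≈ 200.489036
round up: n = 201

201


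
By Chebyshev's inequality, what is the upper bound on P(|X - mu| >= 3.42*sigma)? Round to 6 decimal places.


P <= 1/k^2
k^2 = 3.42^2 = 11.6964
1/k^2 = 1 / 11.6964 ≈ 0.08549639

0.085496


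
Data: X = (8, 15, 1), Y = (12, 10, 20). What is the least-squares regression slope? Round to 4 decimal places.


b = sum((xi-xbar)(yi-ybar)) / sum((xi-xbar)^2)
n = 3, xbar = 24/3 = 8, ybar = 42/3 = 14
Sxy = sum((xi-xbar)(yi-ybar)) = -70
Sxx = sum((xi-xbar)^2) = 98
b = Sxy / Sxx = -5/7 ≈ -0.714286

-0.7143


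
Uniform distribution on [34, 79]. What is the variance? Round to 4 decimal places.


Var = (b-a)^2 / 12
(b-a)^2 = (79 - 34)^2 = 2025
Var = 2025/12 = 168.75

168.7500


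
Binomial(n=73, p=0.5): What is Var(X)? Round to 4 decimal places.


Var = n*p*(1-p) = 73 * 0.5 * 0.5 = 18.25

18.2500


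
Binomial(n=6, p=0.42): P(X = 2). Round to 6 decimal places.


P = C(n,k) * p^k * (1-p)^(n-k)
C(6,2) = 15
p^k = 0.42^2 = 0.1764
(1-p)^(n-k) = 0.58^4 ≈ 0.1131650
P = 15 * 0.1764 * 0.1131650 ≈ 0.299434

0.299434


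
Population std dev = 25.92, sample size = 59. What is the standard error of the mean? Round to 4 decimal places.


SE = sigma / sqrt(n)
sqrt(59) ≈ 7.681146
SE = 25.92 / 7.681146 ≈ 3.374497

3.3745


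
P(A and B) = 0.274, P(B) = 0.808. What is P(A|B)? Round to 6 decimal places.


P(A|B) = P(A and B) / P(B) = 0.274 / 0.808 = 137/404 ≈ 0.33910891

0.339109


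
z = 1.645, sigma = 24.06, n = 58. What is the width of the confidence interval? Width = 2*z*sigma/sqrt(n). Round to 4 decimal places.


width = 2*z*sigma/sqrt(n)
2*z*sigma = 2 * 1.645 * 24.06 = 79.1574
sqrt(58) ≈ 7.615773
width = 79.1574 / 7.615773 ≈ 10.393876

10.3939


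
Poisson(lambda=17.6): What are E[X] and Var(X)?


E[X] = Var(X) = lambda = 17.6

17.6, 17.6


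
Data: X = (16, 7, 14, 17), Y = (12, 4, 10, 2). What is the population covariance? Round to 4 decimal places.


Cov = (1/n)*sum((xi-xbar)(yi-ybar))
n = 4, xbar = 54/4 = 13.5, ybar = 28/4 = 7
sum((xi-xbar)(yi-ybar)) = 16
Cov = 16 / 4 = 4

4.0000


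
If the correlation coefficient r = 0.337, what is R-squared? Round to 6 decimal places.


R^2 = r^2 = (0.337)^2 = 0.113569

0.113569


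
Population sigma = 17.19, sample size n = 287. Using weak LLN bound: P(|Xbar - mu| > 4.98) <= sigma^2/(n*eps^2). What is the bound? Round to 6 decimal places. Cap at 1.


bound = min(1, sigma^2/(n*eps^2))
sigma^2 = 17.19^2 = 295.4961
n*eps^2 = 287 * 4.98^2 = 287 * 24.8004 = 7117.7148
sigma^2/(n*eps^2) = 295.4961 / 7117.7148 ≈ 0.04151559

0.041516


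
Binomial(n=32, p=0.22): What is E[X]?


E[X] = n*p = 32 * 0.22 = 7.04

7.04


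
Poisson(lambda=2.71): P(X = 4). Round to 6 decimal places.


P = e^(-lam) * lam^k / k!
e^(-2.71) ≈ 0.06653681
lam^k = 2.71^4 ≈ 53.935805
k! = 4! = 24
P = 0.06653681 * 53.935805 / 24 ≈ 0.149530

0.149530


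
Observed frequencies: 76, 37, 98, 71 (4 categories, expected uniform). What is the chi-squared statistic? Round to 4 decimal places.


chi2 = sum((O-E)^2/E), E = total/4
total = 282, E = 282/4 = 70.5
(76 - 70.5)^2 / 70.5 = 30.25 / 70.5 = 121/282 ≈ 0.429078
(37 - 70.5)^2 / 70.5 = 1122.25 / 70.5 = 4489/282 ≈ 15.918440
(98 - 70.5)^2 / 70.5 = 756.25 / 70.5 = 3025/282 ≈ 10.726950
(71 - 70.5)^2 / 70.5 = 0.25 / 70.5 = 1/282 ≈ 0.003546
chi2 = 3818/141 ≈ 27.078014

27.0780


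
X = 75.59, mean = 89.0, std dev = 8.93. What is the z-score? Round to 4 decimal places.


z = (X - mu) / sigma
X - mu = 75.59 - 89.0 = -13.41
z = -13.41 / 8.93 = -1341/893 ≈ -1.501680

-1.5017


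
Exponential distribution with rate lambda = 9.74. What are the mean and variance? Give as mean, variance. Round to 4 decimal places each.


mean = 1/lam, var = 1/lam^2
mean = 1 / 9.74 = 50/487 ≈ 0.102669
lam^2 = 9.74^2 = 94.8676
var = 1 / 94.8676 ≈ 0.010541

0.1027, 0.0105


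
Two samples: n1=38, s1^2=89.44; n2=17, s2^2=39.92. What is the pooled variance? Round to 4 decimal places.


sp^2 = ((n1-1)*s1^2 + (n2-1)*s2^2)/(n1+n2-2)
(n1-1)*s1^2 = 37 * 89.44 = 3309.28
(n2-1)*s2^2 = 16 * 39.92 = 638.72
numerator = 3309.28 + 638.72 = 3948
n1+n2-2 = 53
sp^2 = 3948 / 53 = 3948/53 ≈ 74.490566

74.4906


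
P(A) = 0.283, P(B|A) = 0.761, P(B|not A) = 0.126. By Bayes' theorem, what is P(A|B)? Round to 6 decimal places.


P(A|B) = P(B|A)*P(A) / P(B), P(B) = P(B|A)*P(A) + P(B|not A)*P(not A)
P(B|A)*P(A) = 0.761 * 0.283 = 0.215363
P(B|not A)*P(not A) = 0.126 * 0.717 = 0.090342
P(B) = 0.215363 + 0.090342 = 0.305705
P(A|B) = 0.215363 / 0.305705 ≈ 0.70447981

0.704480


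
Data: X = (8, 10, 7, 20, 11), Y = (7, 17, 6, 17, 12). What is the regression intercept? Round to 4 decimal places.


a = ybar - b*xbar, where b = sum((xi-xbar)(yi-ybar)) / sum((xi-xbar)^2)
n = 5, xbar = 56/5 = 11.2, ybar = 59/5 = 11.8
Sxy = sum((xi-xbar)(yi-ybar)) = 79.2
Sxx = sum((xi-xbar)^2) = 106.8
b = Sxy / Sxx = 66/89 ≈ 0.741573
a = 11.8 - 0.741573 * 11.2 = 311/89 ≈ 3.494382

3.4944


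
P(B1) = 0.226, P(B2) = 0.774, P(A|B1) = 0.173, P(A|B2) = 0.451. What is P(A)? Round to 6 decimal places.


P(A) = P(A|B1)*P(B1) + P(A|B2)*P(B2)
P(A|B1)*P(B1) = 0.173 * 0.226 = 0.039098
P(A|B2)*P(B2) = 0.451 * 0.774 = 0.349074
P(A) = 0.039098 + 0.349074 = 0.388172

0.388172


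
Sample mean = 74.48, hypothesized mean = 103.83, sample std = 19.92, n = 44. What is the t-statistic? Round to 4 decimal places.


t = (xbar - mu0) / (s/sqrt(n))
xbar - mu0 = 74.48 - 103.83 = -29.35
sqrt(44) ≈ 6.63324958
s/sqrt(n) = 19.92 / 6.63324958 ≈ 3.00305299
t = -29.35 / 3.00305299 ≈ -9.773387

-9.7734


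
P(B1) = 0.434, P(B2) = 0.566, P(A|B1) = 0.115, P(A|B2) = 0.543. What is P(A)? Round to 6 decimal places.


P(A) = P(A|B1)*P(B1) + P(A|B2)*P(B2)
P(A|B1)*P(B1) = 0.115 * 0.434 = 0.04991
P(A|B2)*P(B2) = 0.543 * 0.566 = 0.307338
P(A) = 0.04991 + 0.307338 = 0.357248

0.357248


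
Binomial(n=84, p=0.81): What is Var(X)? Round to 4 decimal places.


Var = n*p*(1-p) = 84 * 0.81 * 0.19 = 12.9276

12.9276


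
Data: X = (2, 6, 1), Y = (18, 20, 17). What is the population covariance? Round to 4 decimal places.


Cov = (1/n)*sum((xi-xbar)(yi-ybar))
n = 3, xbar = 9/3 = 3, ybar = 55/3 ≈ 18.333333
sum((xi-xbar)(yi-ybar)) = 8
Cov = 8 / 3 = 8/3 ≈ 2.666667

2.6667


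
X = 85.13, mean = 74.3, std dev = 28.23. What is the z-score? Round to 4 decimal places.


z = (X - mu) / sigma
X - mu = 85.13 - 74.3 = 10.83
z = 10.83 / 28.23 = 361/941 ≈ 0.383634

0.3836


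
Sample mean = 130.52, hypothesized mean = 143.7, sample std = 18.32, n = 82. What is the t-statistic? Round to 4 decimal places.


t = (xbar - mu0) / (s/sqrt(n))
xbar - mu0 = 130.52 - 143.7 = -13.18
sqrt(82) ≈ 9.05538514
s/sqrt(n) = 18.32 / 9.05538514 ≈ 2.02310556
t = -13.18 / 2.02310556 ≈ -6.514737

-6.5147


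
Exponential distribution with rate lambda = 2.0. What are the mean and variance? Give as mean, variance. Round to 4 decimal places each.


mean = 1/lam, var = 1/lam^2
mean = 1 / 2.0 = 0.5
lam^2 = 2.0^2 = 4
var = 1 / 4 = 0.25

0.5000, 0.2500


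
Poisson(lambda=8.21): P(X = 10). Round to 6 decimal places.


P = e^(-lam) * lam^k / k!
e^(-8.21) ≈ 0.0002719207
lam^k = 8.21^10 ≈ 1391334554.521130
k! = 10! = 3628800
P = 0.0002719207 * 1391334554.521130 / 3628800 ≈ 0.104258

0.104258


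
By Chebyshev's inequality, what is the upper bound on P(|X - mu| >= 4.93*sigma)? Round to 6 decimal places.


P <= 1/k^2
k^2 = 4.93^2 = 24.3049
1/k^2 = 1 / 24.3049 ≈ 0.04114397

0.041144


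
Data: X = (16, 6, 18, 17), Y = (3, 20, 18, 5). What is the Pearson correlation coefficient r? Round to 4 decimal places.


r = sum((xi-xbar)(yi-ybar)) / sqrt(sum((xi-xbar)^2) * sum((yi-ybar)^2))
n = 4, xbar = 57/4 = 14.25, ybar = 46/4 = 11.5
Sxy = sum((xi-xbar)(yi-ybar)) = -78.5
Sxx = sum((xi-xbar)^2) = 92.75
Syy = sum((yi-ybar)^2) = 229
sqrt(Sxx*Syy) ≈ 145.738636
r = Sxy / sqrt(Sxx*Syy) = -78.5 / 145.738636 ≈ -0.538635

-0.5386


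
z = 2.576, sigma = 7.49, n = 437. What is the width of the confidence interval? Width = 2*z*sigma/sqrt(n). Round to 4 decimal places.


width = 2*z*sigma/sqrt(n)
2*z*sigma = 2 * 2.576 * 7.49 = 38.58848
sqrt(437) ≈ 20.904545
width = 38.58848 / 20.904545 ≈ 1.845937

1.8459


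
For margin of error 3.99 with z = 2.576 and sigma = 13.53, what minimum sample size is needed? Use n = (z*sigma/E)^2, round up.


z*sigma/E = 2.576 * 13.53 / 3.99 = 20746/2375 ≈ 8.735158
(z*sigma/E)^2 ≈ 76.302983
round up: n = 77

77


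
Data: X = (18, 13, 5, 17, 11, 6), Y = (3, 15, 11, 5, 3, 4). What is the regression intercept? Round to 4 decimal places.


a = ybar - b*xbar, where b = sum((xi-xbar)(yi-ybar)) / sum((xi-xbar)^2)
n = 6, xbar = 70/6 = 35/3 ≈ 11.666667, ybar = 41/6 ≈ 6.833333
Sxy = sum((xi-xbar)(yi-ybar)) = -97/3 ≈ -32.333333
Sxx = sum((xi-xbar)^2) = 442/3 ≈ 147.333333
b = Sxy / Sxx = -97/442 ≈ -0.219457
a = 6.833333 - (-0.219457) * 11.666667 = 2076/221 ≈ 9.393665

9.3937


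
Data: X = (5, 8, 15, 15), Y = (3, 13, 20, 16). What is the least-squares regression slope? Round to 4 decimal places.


b = sum((xi-xbar)(yi-ybar)) / sum((xi-xbar)^2)
n = 4, xbar = 43/4 = 10.75, ybar = 52/4 = 13
Sxy = sum((xi-xbar)(yi-ybar)) = 100
Sxx = sum((xi-xbar)^2) = 76.75
b = Sxy / Sxx = 400/307 ≈ 1.302932

1.3029


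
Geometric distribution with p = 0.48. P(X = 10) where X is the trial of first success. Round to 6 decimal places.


P = (1-p)^(k-1) * p
(1-p)^(k-1) = 0.52^9 ≈ 0.002779906
P = 0.002779906 * 0.48 ≈ 0.001334355

0.001334


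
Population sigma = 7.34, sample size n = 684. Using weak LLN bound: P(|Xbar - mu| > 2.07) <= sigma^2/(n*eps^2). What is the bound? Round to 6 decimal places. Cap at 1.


bound = min(1, sigma^2/(n*eps^2))
sigma^2 = 7.34^2 = 53.8756
n*eps^2 = 684 * 2.07^2 = 684 * 4.2849 = 2930.8716
sigma^2/(n*eps^2) = 53.8756 / 2930.8716 ≈ 0.01838211

0.018382


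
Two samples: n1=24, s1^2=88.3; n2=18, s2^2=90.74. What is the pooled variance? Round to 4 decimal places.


sp^2 = ((n1-1)*s1^2 + (n2-1)*s2^2)/(n1+n2-2)
(n1-1)*s1^2 = 23 * 88.3 = 2030.9
(n2-1)*s2^2 = 17 * 90.74 = 1542.58
numerator = 2030.9 + 1542.58 = 3573.48
n1+n2-2 = 40
sp^2 = 3573.48 / 40 = 89.337

89.3370


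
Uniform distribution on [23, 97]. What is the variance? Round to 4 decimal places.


Var = (b-a)^2 / 12
(b-a)^2 = (97 - 23)^2 = 5476
Var = 5476/12 ≈ 456.333333

456.3333


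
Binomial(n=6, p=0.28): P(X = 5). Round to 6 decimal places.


P = C(n,k) * p^k * (1-p)^(n-k)
C(6,5) = 6
p^k = 0.28^5 ≈ 0.001721037
(1-p)^(n-k) = 0.72^1 = 0.72
P = 6 * 0.001721037 * 0.72 ≈ 0.007435

0.007435


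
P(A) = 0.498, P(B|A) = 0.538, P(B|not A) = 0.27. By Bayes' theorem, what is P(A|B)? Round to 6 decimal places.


P(A|B) = P(B|A)*P(A) / P(B), P(B) = P(B|A)*P(A) + P(B|not A)*P(not A)
P(B|A)*P(A) = 0.538 * 0.498 = 0.267924
P(B|not A)*P(not A) = 0.27 * 0.502 = 0.13554
P(B) = 0.267924 + 0.13554 = 0.403464
P(A|B) = 0.267924 / 0.403464 ≈ 0.66405925

0.664059


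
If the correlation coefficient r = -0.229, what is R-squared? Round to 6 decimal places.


R^2 = r^2 = (-0.229)^2 = 0.052441

0.052441


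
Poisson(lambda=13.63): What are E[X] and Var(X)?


E[X] = Var(X) = lambda = 13.63

13.63, 13.63


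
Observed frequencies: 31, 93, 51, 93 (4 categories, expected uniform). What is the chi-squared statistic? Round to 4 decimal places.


chi2 = sum((O-E)^2/E), E = total/4
total = 268, E = 268/4 = 67
(31 - 67)^2 / 67 = 1296 / 67 = 1296/67 ≈ 19.343284
(93 - 67)^2 / 67 = 676 / 67 = 676/67 ≈ 10.089552
(51 - 67)^2 / 67 = 256 / 67 = 256/67 ≈ 3.820896
(93 - 67)^2 / 67 = 676 / 67 = 676/67 ≈ 10.089552
chi2 = 2904/67 ≈ 43.343284

43.3433


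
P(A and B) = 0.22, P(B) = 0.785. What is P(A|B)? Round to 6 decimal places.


P(A|B) = P(A and B) / P(B) = 0.22 / 0.785 = 44/157 ≈ 0.28025478

0.280255


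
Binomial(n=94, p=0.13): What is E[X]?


E[X] = n*p = 94 * 0.13 = 12.22

12.22


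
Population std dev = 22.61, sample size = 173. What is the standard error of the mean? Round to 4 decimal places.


SE = sigma / sqrt(n)
sqrt(173) ≈ 13.152946
SE = 22.61 / 13.152946 ≈ 1.719006

1.7190


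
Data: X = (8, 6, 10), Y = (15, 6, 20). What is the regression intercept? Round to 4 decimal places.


a = ybar - b*xbar, where b = sum((xi-xbar)(yi-ybar)) / sum((xi-xbar)^2)
n = 3, xbar = 24/3 = 8, ybar = 41/3 ≈ 13.666667
Sxy = sum((xi-xbar)(yi-ybar)) = 28
Sxx = sum((xi-xbar)^2) = 8
b = Sxy / Sxx = 3.5
a = 13.666667 - 3.5 * 8 = -43/3 ≈ -14.333333

-14.3333


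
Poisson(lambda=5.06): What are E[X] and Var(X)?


E[X] = Var(X) = lambda = 5.06

5.06, 5.06


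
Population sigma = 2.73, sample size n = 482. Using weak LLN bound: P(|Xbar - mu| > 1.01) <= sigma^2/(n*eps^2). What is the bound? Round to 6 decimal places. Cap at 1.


bound = min(1, sigma^2/(n*eps^2))
sigma^2 = 2.73^2 = 7.4529
n*eps^2 = 482 * 1.01^2 = 482 * 1.0201 = 491.6882
sigma^2/(n*eps^2) = 7.4529 / 491.6882 ≈ 0.01515778

0.015158


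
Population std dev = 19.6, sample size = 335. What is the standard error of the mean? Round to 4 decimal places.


SE = sigma / sqrt(n)
sqrt(335) ≈ 18.303005
SE = 19.6 / 18.303005 ≈ 1.070862

1.0709


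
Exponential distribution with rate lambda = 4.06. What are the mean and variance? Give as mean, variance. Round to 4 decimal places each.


mean = 1/lam, var = 1/lam^2
mean = 1 / 4.06 = 50/203 ≈ 0.246305
lam^2 = 4.06^2 = 16.4836
var = 1 / 16.4836 ≈ 0.060666

0.2463, 0.0607


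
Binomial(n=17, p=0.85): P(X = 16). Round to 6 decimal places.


P = C(n,k) * p^k * (1-p)^(n-k)
C(17,16) = 17
p^k = 0.85^16 ≈ 0.07425109
(1-p)^(n-k) = 0.15^1 = 0.15
P = 17 * 0.07425109 * 0.15 ≈ 0.189340

0.189340


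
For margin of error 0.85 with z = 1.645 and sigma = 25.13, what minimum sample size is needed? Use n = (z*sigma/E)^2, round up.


z*sigma/E = 1.645 * 25.13 / 0.85 ≈ 48.633941
(z*sigma/E)^2 ≈ 2365.260234
round up: n = 2366

2366


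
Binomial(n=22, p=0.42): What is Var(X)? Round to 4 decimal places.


Var = n*p*(1-p) = 22 * 0.42 * 0.58 = 5.3592

5.3592


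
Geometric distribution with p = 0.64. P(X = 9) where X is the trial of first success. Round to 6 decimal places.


P = (1-p)^(k-1) * p
(1-p)^(k-1) = 0.36^8 ≈ 0.0002821110
P = 0.0002821110 * 0.64 ≈ 0.0001805510

0.000181


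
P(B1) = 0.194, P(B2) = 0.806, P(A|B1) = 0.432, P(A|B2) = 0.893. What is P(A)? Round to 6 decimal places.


P(A) = P(A|B1)*P(B1) + P(A|B2)*P(B2)
P(A|B1)*P(B1) = 0.432 * 0.194 = 0.083808
P(A|B2)*P(B2) = 0.893 * 0.806 = 0.719758
P(A) = 0.083808 + 0.719758 = 0.803566

0.803566


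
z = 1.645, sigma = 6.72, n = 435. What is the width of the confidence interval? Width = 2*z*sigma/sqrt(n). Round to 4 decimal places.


width = 2*z*sigma/sqrt(n)
2*z*sigma = 2 * 1.645 * 6.72 = 22.1088
sqrt(435) ≈ 20.856654
width = 22.1088 / 20.856654 ≈ 1.060036

1.0600


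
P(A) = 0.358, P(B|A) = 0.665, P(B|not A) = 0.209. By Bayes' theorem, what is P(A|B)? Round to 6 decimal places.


P(A|B) = P(B|A)*P(A) / P(B), P(B) = P(B|A)*P(A) + P(B|not A)*P(not A)
P(B|A)*P(A) = 0.665 * 0.358 = 0.23807
P(B|not A)*P(not A) = 0.209 * 0.642 = 0.134178
P(B) = 0.23807 + 0.134178 = 0.372248
P(A|B) = 0.23807 / 0.372248 = 6265/9796 ≈ 0.63954675

0.639547


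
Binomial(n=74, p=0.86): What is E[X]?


E[X] = n*p = 74 * 0.86 = 63.64

63.64


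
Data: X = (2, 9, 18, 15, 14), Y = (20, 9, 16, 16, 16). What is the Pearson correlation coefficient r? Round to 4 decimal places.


r = sum((xi-xbar)(yi-ybar)) / sqrt(sum((xi-xbar)^2) * sum((yi-ybar)^2))
n = 5, xbar = 58/5 = 11.6, ybar = 77/5 = 15.4
Sxy = sum((xi-xbar)(yi-ybar)) = -20.2
Sxx = sum((xi-xbar)^2) = 157.2
Syy = sum((yi-ybar)^2) = 63.2
sqrt(Sxx*Syy) ≈ 99.674671
r = Sxy / sqrt(Sxx*Syy) = -20.2 / 99.674671 ≈ -0.202659

-0.2027


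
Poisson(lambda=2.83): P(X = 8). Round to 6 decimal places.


P = e^(-lam) * lam^k / k!
e^(-2.83) ≈ 0.05901285
lam^k = 2.83^8 ≈ 4114.257639
k! = 8! = 40320
P = 0.05901285 * 4114.257639 / 40320 ≈ 0.006022

0.006022


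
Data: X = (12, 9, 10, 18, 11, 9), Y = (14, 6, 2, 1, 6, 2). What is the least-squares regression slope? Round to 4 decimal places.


b = sum((xi-xbar)(yi-ybar)) / sum((xi-xbar)^2)
n = 6, xbar = 69/6 = 11.5, ybar = 31/6 ≈ 5.166667
Sxy = sum((xi-xbar)(yi-ybar)) = -12.5
Sxx = sum((xi-xbar)^2) = 57.5
b = Sxy / Sxx = -5/23 ≈ -0.217391

-0.2174


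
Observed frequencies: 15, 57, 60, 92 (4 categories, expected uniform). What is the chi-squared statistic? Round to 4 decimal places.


chi2 = sum((O-E)^2/E), E = total/4
total = 224, E = 224/4 = 56
(15 - 56)^2 / 56 = 1681 / 56 = 1681/56 ≈ 30.017857
(57 - 56)^2 / 56 = 1 / 56 = 1/56 ≈ 0.017857
(60 - 56)^2 / 56 = 16 / 56 = 2/7 ≈ 0.285714
(92 - 56)^2 / 56 = 1296 / 56 = 162/7 ≈ 23.142857
chi2 = 1497/28 ≈ 53.464286

53.4643


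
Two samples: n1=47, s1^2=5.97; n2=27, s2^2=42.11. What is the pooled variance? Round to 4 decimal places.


sp^2 = ((n1-1)*s1^2 + (n2-1)*s2^2)/(n1+n2-2)
(n1-1)*s1^2 = 46 * 5.97 = 274.62
(n2-1)*s2^2 = 26 * 42.11 = 1094.86
numerator = 274.62 + 1094.86 = 1369.48
n1+n2-2 = 72
sp^2 = 1369.48 / 72 = 34237/1800 ≈ 19.020556

19.0206


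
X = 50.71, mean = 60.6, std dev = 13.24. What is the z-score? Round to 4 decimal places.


z = (X - mu) / sigma
X - mu = 50.71 - 60.6 = -9.89
z = -9.89 / 13.24 = -989/1324 ≈ -0.746979

-0.7470


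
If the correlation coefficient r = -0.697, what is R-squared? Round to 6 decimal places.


R^2 = r^2 = (-0.697)^2 = 0.485809

0.485809


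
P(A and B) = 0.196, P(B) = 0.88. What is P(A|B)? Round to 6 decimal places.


P(A|B) = P(A and B) / P(B) = 0.196 / 0.88 = 49/220 ≈ 0.22272727

0.222727


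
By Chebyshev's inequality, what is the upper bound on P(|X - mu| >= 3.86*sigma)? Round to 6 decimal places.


P <= 1/k^2
k^2 = 3.86^2 = 14.8996
1/k^2 = 1 / 14.8996 ≈ 0.06711590

0.067116


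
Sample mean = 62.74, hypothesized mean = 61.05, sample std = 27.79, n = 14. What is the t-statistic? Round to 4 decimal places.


t = (xbar - mu0) / (s/sqrt(n))
xbar - mu0 = 62.74 - 61.05 = 1.69
sqrt(14) ≈ 3.74165739
s/sqrt(n) = 27.79 / 3.74165739 ≈ 7.42718991
t = 1.69 / 7.42718991 ≈ 0.227542

0.2275


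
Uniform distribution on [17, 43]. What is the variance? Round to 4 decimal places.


Var = (b-a)^2 / 12
(b-a)^2 = (43 - 17)^2 = 676
Var = 676/12 ≈ 56.333333

56.3333


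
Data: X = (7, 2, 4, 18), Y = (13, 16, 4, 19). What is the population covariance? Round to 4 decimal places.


Cov = (1/n)*sum((xi-xbar)(yi-ybar))
n = 4, xbar = 31/4 = 7.75, ybar = 52/4 = 13
sum((xi-xbar)(yi-ybar)) = 78
Cov = 78 / 4 = 19.5

19.5000


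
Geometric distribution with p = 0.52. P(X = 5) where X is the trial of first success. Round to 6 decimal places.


P = (1-p)^(k-1) * p
(1-p)^(k-1) = 0.48^4 = 0.05308416
P = 0.05308416 * 0.52 ≈ 0.02760376

0.027604


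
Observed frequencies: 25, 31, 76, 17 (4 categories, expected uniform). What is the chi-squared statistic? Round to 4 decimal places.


chi2 = sum((O-E)^2/E), E = total/4
total = 149, E = 149/4 = 37.25
(25 - 37.25)^2 / 37.25 = 150.0625 / 37.25 = 2401/596 ≈ 4.028523
(31 - 37.25)^2 / 37.25 = 39.0625 / 37.25 = 625/596 ≈ 1.048658
(76 - 37.25)^2 / 37.25 = 1501.5625 / 37.25 = 24025/596 ≈ 40.310403
(17 - 37.25)^2 / 37.25 = 410.0625 / 37.25 = 6561/596 ≈ 11.008389
chi2 = 8403/149 ≈ 56.395973

56.3960


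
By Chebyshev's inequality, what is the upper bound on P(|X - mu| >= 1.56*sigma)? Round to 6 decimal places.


P <= 1/k^2
k^2 = 1.56^2 = 2.4336
1/k^2 = 1 / 2.4336 = 625/1521 ≈ 0.41091387

0.410914


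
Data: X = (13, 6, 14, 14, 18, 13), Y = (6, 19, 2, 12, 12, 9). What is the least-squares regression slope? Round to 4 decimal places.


b = sum((xi-xbar)(yi-ybar)) / sum((xi-xbar)^2)
n = 6, xbar = 78/6 = 13, ybar = 60/6 = 10
Sxy = sum((xi-xbar)(yi-ybar)) = -59
Sxx = sum((xi-xbar)^2) = 76
b = Sxy / Sxx = -59/76 ≈ -0.776316

-0.7763


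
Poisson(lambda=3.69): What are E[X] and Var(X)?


E[X] = Var(X) = lambda = 3.69

3.69, 3.69


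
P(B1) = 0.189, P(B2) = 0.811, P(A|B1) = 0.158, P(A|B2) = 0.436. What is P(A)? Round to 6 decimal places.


P(A) = P(A|B1)*P(B1) + P(A|B2)*P(B2)
P(A|B1)*P(B1) = 0.158 * 0.189 = 0.029862
P(A|B2)*P(B2) = 0.436 * 0.811 = 0.353596
P(A) = 0.029862 + 0.353596 = 0.383458

0.383458


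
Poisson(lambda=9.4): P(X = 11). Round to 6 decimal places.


P = e^(-lam) * lam^k / k!
e^(-9.4) ≈ 0.00008272407
lam^k = 9.4^11 ≈ 50629820724.920572
k! = 11! = 39916800
P = 0.00008272407 * 50629820724.920572 / 39916800 ≈ 0.104926

0.104926


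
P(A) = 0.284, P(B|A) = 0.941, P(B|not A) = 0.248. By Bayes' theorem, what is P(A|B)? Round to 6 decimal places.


P(A|B) = P(B|A)*P(A) / P(B), P(B) = P(B|A)*P(A) + P(B|not A)*P(not A)
P(B|A)*P(A) = 0.941 * 0.284 = 0.267244
P(B|not A)*P(not A) = 0.248 * 0.716 = 0.177568
P(B) = 0.267244 + 0.177568 = 0.444812
P(A|B) = 0.267244 / 0.444812 ≈ 0.60080214

0.600802


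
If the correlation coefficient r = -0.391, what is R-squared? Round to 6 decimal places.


R^2 = r^2 = (-0.391)^2 = 0.152881

0.152881


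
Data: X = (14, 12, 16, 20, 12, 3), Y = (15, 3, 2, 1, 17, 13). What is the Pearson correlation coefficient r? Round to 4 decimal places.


r = sum((xi-xbar)(yi-ybar)) / sqrt(sum((xi-xbar)^2) * sum((yi-ybar)^2))
n = 6, xbar = 77/6 ≈ 12.833333, ybar = 51/6 = 8.5
Sxy = sum((xi-xbar)(yi-ybar)) = -113.5
Sxx = sum((xi-xbar)^2) = 965/6 ≈ 160.833333
Syy = sum((yi-ybar)^2) = 263.5
sqrt(Sxx*Syy) ≈ 205.863021
r = Sxy / sqrt(Sxx*Syy) = -113.5 / 205.863021 ≈ -0.551337

-0.5513


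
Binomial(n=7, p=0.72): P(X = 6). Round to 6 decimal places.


P = C(n,k) * p^k * (1-p)^(n-k)
C(7,6) = 7
p^k = 0.72^6 ≈ 0.1393141
(1-p)^(n-k) = 0.28^1 = 0.28
P = 7 * 0.1393141 * 0.28 ≈ 0.273056

0.273056


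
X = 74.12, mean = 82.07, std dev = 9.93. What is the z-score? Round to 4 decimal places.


z = (X - mu) / sigma
X - mu = 74.12 - 82.07 = -7.95
z = -7.95 / 9.93 = -265/331 ≈ -0.800604

-0.8006


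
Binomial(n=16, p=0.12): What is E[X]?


E[X] = n*p = 16 * 0.12 = 1.92

1.92


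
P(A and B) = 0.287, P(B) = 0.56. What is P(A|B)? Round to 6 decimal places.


P(A|B) = P(A and B) / P(B) = 0.287 / 0.56 = 0.5125

0.512500


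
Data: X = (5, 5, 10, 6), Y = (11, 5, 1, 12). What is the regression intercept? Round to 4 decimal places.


a = ybar - b*xbar, where b = sum((xi-xbar)(yi-ybar)) / sum((xi-xbar)^2)
n = 4, xbar = 26/4 = 6.5, ybar = 29/4 = 7.25
Sxy = sum((xi-xbar)(yi-ybar)) = -26.5
Sxx = sum((xi-xbar)^2) = 17
b = Sxy / Sxx = -53/34 ≈ -1.558824
a = 7.25 - (-1.558824) * 6.5 = 591/34 ≈ 17.382353

17.3824


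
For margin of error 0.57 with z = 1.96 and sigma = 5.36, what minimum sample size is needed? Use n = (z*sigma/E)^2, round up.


z*sigma/E = 1.96 * 5.36 / 0.57 = 26264/1425 ≈ 18.430877
(z*sigma/E)^2 ≈ 339.697234
round up: n = 340

340


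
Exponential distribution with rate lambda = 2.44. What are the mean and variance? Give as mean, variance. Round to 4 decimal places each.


mean = 1/lam, var = 1/lam^2
mean = 1 / 2.44 = 25/61 ≈ 0.409836
lam^2 = 2.44^2 = 5.9536
var = 1 / 5.9536 = 625/3721 ≈ 0.167966

0.4098, 0.1680


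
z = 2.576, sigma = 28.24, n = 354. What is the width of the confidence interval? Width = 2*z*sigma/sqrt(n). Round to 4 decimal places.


width = 2*z*sigma/sqrt(n)
2*z*sigma = 2 * 2.576 * 28.24 = 145.49248
sqrt(354) ≈ 18.814888
width = 145.49248 / 18.814888 ≈ 7.732838

7.7328


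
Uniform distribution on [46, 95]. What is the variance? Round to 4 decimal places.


Var = (b-a)^2 / 12
(b-a)^2 = (95 - 46)^2 = 2401
Var = 2401/12 ≈ 200.083333

200.0833


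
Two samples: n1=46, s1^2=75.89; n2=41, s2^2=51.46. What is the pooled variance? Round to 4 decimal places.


sp^2 = ((n1-1)*s1^2 + (n2-1)*s2^2)/(n1+n2-2)
(n1-1)*s1^2 = 45 * 75.89 = 3415.05
(n2-1)*s2^2 = 40 * 51.46 = 2058.4
numerator = 3415.05 + 2058.4 = 5473.45
n1+n2-2 = 85
sp^2 = 5473.45 / 85 = 109469/1700 ≈ 64.393529

64.3935


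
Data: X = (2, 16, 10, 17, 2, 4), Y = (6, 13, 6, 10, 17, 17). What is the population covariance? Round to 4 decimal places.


Cov = (1/n)*sum((xi-xbar)(yi-ybar))
n = 6, xbar = 51/6 = 8.5, ybar = 69/6 = 11.5
sum((xi-xbar)(yi-ybar)) = -34.5
Cov = -34.5 / 6 = -5.75

-5.7500


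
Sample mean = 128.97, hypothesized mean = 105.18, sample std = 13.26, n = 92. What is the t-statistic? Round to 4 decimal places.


t = (xbar - mu0) / (s/sqrt(n))
xbar - mu0 = 128.97 - 105.18 = 23.79
sqrt(92) ≈ 9.59166305
s/sqrt(n) = 13.26 / 9.59166305 ≈ 1.38245057
t = 23.79 / 1.38245057 ≈ 17.208572

17.2086


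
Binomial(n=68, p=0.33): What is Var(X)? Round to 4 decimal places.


Var = n*p*(1-p) = 68 * 0.33 * 0.67 = 15.0348

15.0348


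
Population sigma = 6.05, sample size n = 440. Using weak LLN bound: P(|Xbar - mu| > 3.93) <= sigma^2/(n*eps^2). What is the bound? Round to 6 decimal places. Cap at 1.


bound = min(1, sigma^2/(n*eps^2))
sigma^2 = 6.05^2 = 36.6025
n*eps^2 = 440 * 3.93^2 = 440 * 15.4449 = 6795.756
sigma^2/(n*eps^2) = 36.6025 / 6795.756 ≈ 0.00538608

0.005386


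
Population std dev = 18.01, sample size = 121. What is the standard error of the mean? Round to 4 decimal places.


SE = sigma / sqrt(n)
sqrt(121) = 11
SE = 18.01 / 11 = 1801/1100 ≈ 1.637273

1.6373


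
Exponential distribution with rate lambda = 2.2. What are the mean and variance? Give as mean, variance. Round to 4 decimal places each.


mean = 1/lam, var = 1/lam^2
mean = 1 / 2.2 = 5/11 ≈ 0.454545
lam^2 = 2.2^2 = 4.84
var = 1 / 4.84 = 25/121 ≈ 0.206612

0.4545, 0.2066


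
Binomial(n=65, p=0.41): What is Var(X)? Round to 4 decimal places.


Var = n*p*(1-p) = 65 * 0.41 * 0.59 = 15.7235

15.7235


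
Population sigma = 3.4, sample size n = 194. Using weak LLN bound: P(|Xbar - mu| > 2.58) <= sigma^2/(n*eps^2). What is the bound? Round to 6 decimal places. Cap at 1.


bound = min(1, sigma^2/(n*eps^2))
sigma^2 = 3.4^2 = 11.56
n*eps^2 = 194 * 2.58^2 = 194 * 6.6564 = 1291.3416
sigma^2/(n*eps^2) = 11.56 / 1291.3416 ≈ 0.00895193

0.008952


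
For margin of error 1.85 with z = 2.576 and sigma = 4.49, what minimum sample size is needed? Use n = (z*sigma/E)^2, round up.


z*sigma/E = 2.576 * 4.49 / 1.85 ≈ 6.252022
(z*sigma/E)^2 ≈ 39.087774
round up: n = 40

40


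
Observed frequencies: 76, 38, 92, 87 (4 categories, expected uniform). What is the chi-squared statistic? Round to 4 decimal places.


chi2 = sum((O-E)^2/E), E = total/4
total = 293, E = 293/4 = 73.25
(76 - 73.25)^2 / 73.25 = 7.5625 / 73.25 = 121/1172 ≈ 0.103242
(38 - 73.25)^2 / 73.25 = 1242.5625 / 73.25 = 19881/1172 ≈ 16.963311
(92 - 73.25)^2 / 73.25 = 351.5625 / 73.25 = 5625/1172 ≈ 4.799488
(87 - 73.25)^2 / 73.25 = 189.0625 / 73.25 = 3025/1172 ≈ 2.581058
chi2 = 7163/293 ≈ 24.447099

24.4471


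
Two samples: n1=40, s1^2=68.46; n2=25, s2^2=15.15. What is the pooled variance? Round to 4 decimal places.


sp^2 = ((n1-1)*s1^2 + (n2-1)*s2^2)/(n1+n2-2)
(n1-1)*s1^2 = 39 * 68.46 = 2669.94
(n2-1)*s2^2 = 24 * 15.15 = 363.6
numerator = 2669.94 + 363.6 = 3033.54
n1+n2-2 = 63
sp^2 = 3033.54 / 63 = 16853/350 ≈ 48.151429

48.1514


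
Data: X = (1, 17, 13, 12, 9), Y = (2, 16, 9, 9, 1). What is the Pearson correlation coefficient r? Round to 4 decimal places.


r = sum((xi-xbar)(yi-ybar)) / sqrt(sum((xi-xbar)^2) * sum((yi-ybar)^2))
n = 5, xbar = 52/5 = 10.4, ybar = 37/5 = 7.4
Sxy = sum((xi-xbar)(yi-ybar)) = 123.2
Sxx = sum((xi-xbar)^2) = 143.2
Syy = sum((yi-ybar)^2) = 149.2
sqrt(Sxx*Syy) ≈ 146.169217
r = Sxy / sqrt(Sxx*Syy) = 123.2 / 146.169217 ≈ 0.842859

0.8429


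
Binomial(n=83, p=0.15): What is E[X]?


E[X] = n*p = 83 * 0.15 = 12.45

12.45


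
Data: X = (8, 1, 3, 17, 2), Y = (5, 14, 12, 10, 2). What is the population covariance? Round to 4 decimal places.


Cov = (1/n)*sum((xi-xbar)(yi-ybar))
n = 5, xbar = 31/5 = 6.2, ybar = 43/5 = 8.6
sum((xi-xbar)(yi-ybar)) = -2.6
Cov = -2.6 / 5 = -0.52

-0.5200


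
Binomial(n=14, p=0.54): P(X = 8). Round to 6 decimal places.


P = C(n,k) * p^k * (1-p)^(n-k)
C(14,8) = 3003
p^k = 0.54^8 ≈ 0.007230196
(1-p)^(n-k) = 0.46^6 ≈ 0.009474297
P = 3003 * 0.007230196 * 0.009474297 ≈ 0.205709

0.205709


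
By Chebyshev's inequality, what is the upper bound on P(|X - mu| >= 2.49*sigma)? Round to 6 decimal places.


P <= 1/k^2
k^2 = 2.49^2 = 6.2001
1/k^2 = 1 / 6.2001 ≈ 0.16128772

0.161288


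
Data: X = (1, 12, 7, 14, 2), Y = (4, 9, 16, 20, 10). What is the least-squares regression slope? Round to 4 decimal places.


b = sum((xi-xbar)(yi-ybar)) / sum((xi-xbar)^2)
n = 5, xbar = 36/5 = 7.2, ybar = 59/5 = 11.8
Sxy = sum((xi-xbar)(yi-ybar)) = 99.2
Sxx = sum((xi-xbar)^2) = 134.8
b = Sxy / Sxx = 248/337 ≈ 0.735905

0.7359


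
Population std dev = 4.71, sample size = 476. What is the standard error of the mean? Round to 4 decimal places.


SE = sigma / sqrt(n)
sqrt(476) ≈ 21.817424
SE = 4.71 / 21.817424 ≈ 0.215882

0.2159


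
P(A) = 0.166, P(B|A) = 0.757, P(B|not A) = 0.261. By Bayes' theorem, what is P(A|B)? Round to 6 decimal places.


P(A|B) = P(B|A)*P(A) / P(B), P(B) = P(B|A)*P(A) + P(B|not A)*P(not A)
P(B|A)*P(A) = 0.757 * 0.166 = 0.125662
P(B|not A)*P(not A) = 0.261 * 0.834 = 0.217674
P(B) = 0.125662 + 0.217674 = 0.343336
P(A|B) = 0.125662 / 0.343336 ≈ 0.36600298

0.366003


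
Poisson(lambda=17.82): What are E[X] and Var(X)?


E[X] = Var(X) = lambda = 17.82

17.82, 17.82


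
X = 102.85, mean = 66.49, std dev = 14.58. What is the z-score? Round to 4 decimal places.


z = (X - mu) / sigma
X - mu = 102.85 - 66.49 = 36.36
z = 36.36 / 14.58 = 202/81 ≈ 2.493827

2.4938


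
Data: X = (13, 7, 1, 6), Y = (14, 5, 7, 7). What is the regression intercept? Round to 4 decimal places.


a = ybar - b*xbar, where b = sum((xi-xbar)(yi-ybar)) / sum((xi-xbar)^2)
n = 4, xbar = 27/4 = 6.75, ybar = 33/4 = 8.25
Sxy = sum((xi-xbar)(yi-ybar)) = 43.25
Sxx = sum((xi-xbar)^2) = 72.75
b = Sxy / Sxx = 173/291 ≈ 0.594502
a = 8.25 - 0.594502 * 6.75 = 411/97 ≈ 4.237113

4.2371


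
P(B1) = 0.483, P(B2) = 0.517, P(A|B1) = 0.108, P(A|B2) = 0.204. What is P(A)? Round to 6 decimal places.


P(A) = P(A|B1)*P(B1) + P(A|B2)*P(B2)
P(A|B1)*P(B1) = 0.108 * 0.483 = 0.052164
P(A|B2)*P(B2) = 0.204 * 0.517 = 0.105468
P(A) = 0.052164 + 0.105468 = 0.157632

0.157632


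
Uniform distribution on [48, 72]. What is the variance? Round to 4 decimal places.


Var = (b-a)^2 / 12
(b-a)^2 = (72 - 48)^2 = 576
Var = 576/12 = 48

48.0000


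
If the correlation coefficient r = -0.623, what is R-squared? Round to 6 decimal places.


R^2 = r^2 = (-0.623)^2 = 0.388129

0.388129


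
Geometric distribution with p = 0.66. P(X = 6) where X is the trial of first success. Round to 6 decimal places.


P = (1-p)^(k-1) * p
(1-p)^(k-1) = 0.34^5 ≈ 0.004543542
P = 0.004543542 * 0.66 ≈ 0.002998738

0.002999


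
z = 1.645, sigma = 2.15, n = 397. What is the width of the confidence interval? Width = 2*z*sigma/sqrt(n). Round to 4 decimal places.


width = 2*z*sigma/sqrt(n)
2*z*sigma = 2 * 1.645 * 2.15 = 7.0735
sqrt(397) ≈ 19.924859
width = 7.0735 / 19.924859 ≈ 0.355009

0.3550


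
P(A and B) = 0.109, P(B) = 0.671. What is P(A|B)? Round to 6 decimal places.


P(A|B) = P(A and B) / P(B) = 0.109 / 0.671 = 109/671 ≈ 0.16244411

0.162444


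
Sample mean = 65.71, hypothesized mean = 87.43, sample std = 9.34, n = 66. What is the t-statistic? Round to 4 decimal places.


t = (xbar - mu0) / (s/sqrt(n))
xbar - mu0 = 65.71 - 87.43 = -21.72
sqrt(66) ≈ 8.12403840
s/sqrt(n) = 9.34 / 8.12403840 ≈ 1.14967453
t = -21.72 / 1.14967453 ≈ -18.892303

-18.8923


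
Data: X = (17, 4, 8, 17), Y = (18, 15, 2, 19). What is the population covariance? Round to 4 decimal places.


Cov = (1/n)*sum((xi-xbar)(yi-ybar))
n = 4, xbar = 46/4 = 11.5, ybar = 54/4 = 13.5
sum((xi-xbar)(yi-ybar)) = 84
Cov = 84 / 4 = 21

21.0000


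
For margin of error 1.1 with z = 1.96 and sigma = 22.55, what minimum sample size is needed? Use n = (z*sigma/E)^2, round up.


z*sigma/E = 1.96 * 22.55 / 1.1 = 40.18
(z*sigma/E)^2 = 1614.4324
round up: n = 1615

1615


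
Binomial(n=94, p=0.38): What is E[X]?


E[X] = n*p = 94 * 0.38 = 35.72

35.72


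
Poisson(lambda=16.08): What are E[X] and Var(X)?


E[X] = Var(X) = lambda = 16.08

16.08, 16.08


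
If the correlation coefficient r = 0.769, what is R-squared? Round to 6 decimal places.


R^2 = r^2 = (0.769)^2 = 0.591361

0.591361


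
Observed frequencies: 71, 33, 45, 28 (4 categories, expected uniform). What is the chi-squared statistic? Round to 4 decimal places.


chi2 = sum((O-E)^2/E), E = total/4
total = 177, E = 177/4 = 44.25
(71 - 44.25)^2 / 44.25 = 715.5625 / 44.25 = 11449/708 ≈ 16.170904
(33 - 44.25)^2 / 44.25 = 126.5625 / 44.25 = 675/236 ≈ 2.860169
(45 - 44.25)^2 / 44.25 = 0.5625 / 44.25 = 3/236 ≈ 0.012712
(28 - 44.25)^2 / 44.25 = 264.0625 / 44.25 = 4225/708 ≈ 5.967514
chi2 = 4427/177 ≈ 25.011299

25.0113


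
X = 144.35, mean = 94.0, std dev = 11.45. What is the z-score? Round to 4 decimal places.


z = (X - mu) / sigma
X - mu = 144.35 - 94.0 = 50.35
z = 50.35 / 11.45 = 1007/229 ≈ 4.397380

4.3974


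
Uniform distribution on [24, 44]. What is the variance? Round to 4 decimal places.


Var = (b-a)^2 / 12
(b-a)^2 = (44 - 24)^2 = 400
Var = 400/12 ≈ 33.333333

33.3333


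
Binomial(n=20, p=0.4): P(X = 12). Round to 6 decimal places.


P = C(n,k) * p^k * (1-p)^(n-k)
C(20,12) = 125970
p^k = 0.4^12 ≈ 0.00001677722
(1-p)^(n-k) = 0.6^8 = 0.01679616
P = 125970 * 0.00001677722 * 0.01679616 ≈ 0.035497

0.035497


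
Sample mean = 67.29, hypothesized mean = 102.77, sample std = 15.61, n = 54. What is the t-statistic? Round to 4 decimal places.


t = (xbar - mu0) / (s/sqrt(n))
xbar - mu0 = 67.29 - 102.77 = -35.48
sqrt(54) ≈ 7.34846923
s/sqrt(n) = 15.61 / 7.34846923 ≈ 2.12425194
t = -35.48 / 2.12425194 ≈ -16.702350

-16.7024


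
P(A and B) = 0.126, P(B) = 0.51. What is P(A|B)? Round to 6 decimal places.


P(A|B) = P(A and B) / P(B) = 0.126 / 0.51 = 21/85 ≈ 0.24705882

0.247059


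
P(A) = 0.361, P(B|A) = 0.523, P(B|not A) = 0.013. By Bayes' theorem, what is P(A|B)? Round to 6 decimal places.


P(A|B) = P(B|A)*P(A) / P(B), P(B) = P(B|A)*P(A) + P(B|not A)*P(not A)
P(B|A)*P(A) = 0.523 * 0.361 = 0.188803
P(B|not A)*P(not A) = 0.013 * 0.639 = 0.008307
P(B) = 0.188803 + 0.008307 = 0.19711
P(A|B) = 0.188803 / 0.19711 ≈ 0.95785602

0.957856
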